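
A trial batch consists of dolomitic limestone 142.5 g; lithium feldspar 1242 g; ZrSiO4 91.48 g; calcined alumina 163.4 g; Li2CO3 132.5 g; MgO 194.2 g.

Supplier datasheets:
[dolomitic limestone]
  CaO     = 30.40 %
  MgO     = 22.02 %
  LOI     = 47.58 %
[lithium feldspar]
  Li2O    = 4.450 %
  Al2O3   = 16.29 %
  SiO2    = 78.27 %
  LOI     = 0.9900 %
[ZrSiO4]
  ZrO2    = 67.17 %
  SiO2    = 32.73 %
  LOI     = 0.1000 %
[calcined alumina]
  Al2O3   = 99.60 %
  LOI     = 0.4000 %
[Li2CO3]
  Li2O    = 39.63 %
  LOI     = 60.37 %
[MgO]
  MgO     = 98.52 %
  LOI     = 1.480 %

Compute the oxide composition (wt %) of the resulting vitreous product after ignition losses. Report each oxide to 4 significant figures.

All internal work carries full float precision in all steps. Working values are shown rounded to 4 significant digits as written; every reported number sees exactly one rounding. All derived quantities (ignition loss, glass mass, the six compositions, the totals, yield) are carried at full precision starting from the weights at 1802 g of glass, as given in question or answer.
What the batch supplies per oxide:
  Li2O: 1242·0.04450 + 132.5·0.3963 = 107.8 g
  ZrO2: 91.48·0.6717 = 61.45 g
  Al2O3: 1242·0.1629 + 163.4·0.9960 = 365.1 g
  CaO: 142.5·0.3040 = 43.32 g
  MgO: 142.5·0.2202 + 194.2·0.9852 = 222.7 g
  SiO2: 1242·0.7827 + 91.48·0.3273 = 1002 g
LOI: 142.5·0.4758 + 1242·0.009900 + 91.48·0.001000 + 163.4·0.004000 + 132.5·0.6037 + 194.2·0.01480 = 163.7 g
Glass mass = batch − LOI = 1966 − 163.7 = 1802 g (equal to the oxide-mass sum)
percent share: oxide ÷ glass, ×100

Glass mass = 1802 g (batch 1966 − LOI 163.7).
Composition: Li2O 5.980%, ZrO2 3.409%, Al2O3 20.25%, CaO 2.403%, MgO 12.36%, SiO2 55.60%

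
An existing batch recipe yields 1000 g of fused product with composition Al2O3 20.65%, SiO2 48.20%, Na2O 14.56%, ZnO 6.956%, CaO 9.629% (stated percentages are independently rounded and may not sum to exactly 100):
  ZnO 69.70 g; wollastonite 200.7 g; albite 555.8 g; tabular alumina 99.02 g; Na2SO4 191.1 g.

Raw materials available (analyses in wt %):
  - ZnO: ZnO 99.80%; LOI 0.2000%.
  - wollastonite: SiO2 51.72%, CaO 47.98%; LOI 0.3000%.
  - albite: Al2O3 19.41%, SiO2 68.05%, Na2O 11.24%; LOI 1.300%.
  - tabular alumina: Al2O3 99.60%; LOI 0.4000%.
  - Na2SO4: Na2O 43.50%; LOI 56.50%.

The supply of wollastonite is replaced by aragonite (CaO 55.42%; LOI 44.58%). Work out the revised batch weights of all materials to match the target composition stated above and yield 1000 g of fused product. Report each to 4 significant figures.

Each numeric step holds full float precision in every operation — working values appear, rounded to 4 significant figures, alongside each step. Exactly one rounding lands on each reported figure. The derived quantities, including the totals, the five compositions, the yield, LOI, glass mass, are recomputed from the weighed amounts on 1000 g of glass in full float precision, as quoted within either problem or answer.
Per-oxide target masses for 1000 g fused product:
  Al2O3: 20.65% × 1000 = 206.5 g
  SiO2: 48.20% × 1000 = 482.0 g
  Na2O: 14.56% × 1000 = 145.6 g
  ZnO: 6.956% × 1000 = 69.56 g
  CaO: 9.629% × 1000 = 96.29 g
Checking each oxide sum using the reported weights, at the basis given (sums match the target masses inside rounding margins):
  Al2O3: 708.3·0.1941 + 69.30·0.9960 = 206.5 g (target 206.5 g)
  SiO2: 708.3·0.6805 = 482.0 g (target 482.0 g)
  Na2O: 708.3·0.1124 + 151.7·0.4350 = 145.6 g (target 145.6 g)
  ZnO: 69.70·0.9980 = 69.56 g (target 69.56 g)
  CaO: 173.7·0.5542 = 96.26 g (target 96.29 g)
Consistency of the glass mass: the batch minus its LOI: 999.9 g (oxide target masses add up to 1000 g; the stated basis being 1000 g — a pure rounding effect).
Summing the batch: Σ batch = 1173 g; LOI loss = Σ batch·LOI = 172.8 g; yield: glass divided by total = 85.27%.

Revised batch per 1000 g fused product:
  ZnO: 69.70 g
  aragonite: 173.7 g
  albite: 708.3 g
  tabular alumina: 69.30 g
  Na2SO4: 151.7 g
Total batch = 1173 g; LOI loss = 172.8 g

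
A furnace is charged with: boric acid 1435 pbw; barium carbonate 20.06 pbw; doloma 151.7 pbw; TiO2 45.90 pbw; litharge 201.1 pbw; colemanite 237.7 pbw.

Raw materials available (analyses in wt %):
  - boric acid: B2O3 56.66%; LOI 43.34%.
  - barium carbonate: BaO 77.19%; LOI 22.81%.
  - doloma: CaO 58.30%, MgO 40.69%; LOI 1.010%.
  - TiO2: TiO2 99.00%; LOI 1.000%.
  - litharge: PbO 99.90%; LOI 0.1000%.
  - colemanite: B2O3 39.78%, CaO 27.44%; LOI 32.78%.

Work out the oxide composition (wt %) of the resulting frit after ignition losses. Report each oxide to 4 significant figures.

Glass mass = 1385 pbw (batch 2091 − LOI 706.6).
Composition: B2O3 65.54%, PbO 14.51%, TiO2 3.281%, BaO 1.118%, CaO 11.10%, MgO 4.457%

The whole derivation keeps full precision at every stage; rounding to 4 significant figures applies to each working value as displayed; each reported figure takes just one rounding. The derived quantities (net glass mass, LOI, the yield, six oxide percentages, totals) are recomputed using the weight values on 1385 pbw of glass in exact precision, as quoted within question or answer.
Mass of each oxide from the mix:
  B2O3: 1435·0.5666 + 237.7·0.3978 = 907.6 pbw
  PbO: 201.1·0.9990 = 200.9 pbw
  TiO2: 45.90·0.9900 = 45.44 pbw
  BaO: 20.06·0.7719 = 15.48 pbw
  CaO: 151.7·0.5830 + 237.7·0.2744 = 153.7 pbw
  MgO: 151.7·0.4069 = 61.73 pbw
LOI: 1435·0.4334 + 20.06·0.2281 + 151.7·0.01010 + 45.90·0.01000 + 201.1·0.001000 + 237.7·0.3278 = 706.6 pbw
batch − LOI leaves glass = 2091 − 706.6 = 1385 pbw (= the summed oxide contributions)
percent by weight: oxide/glass ×100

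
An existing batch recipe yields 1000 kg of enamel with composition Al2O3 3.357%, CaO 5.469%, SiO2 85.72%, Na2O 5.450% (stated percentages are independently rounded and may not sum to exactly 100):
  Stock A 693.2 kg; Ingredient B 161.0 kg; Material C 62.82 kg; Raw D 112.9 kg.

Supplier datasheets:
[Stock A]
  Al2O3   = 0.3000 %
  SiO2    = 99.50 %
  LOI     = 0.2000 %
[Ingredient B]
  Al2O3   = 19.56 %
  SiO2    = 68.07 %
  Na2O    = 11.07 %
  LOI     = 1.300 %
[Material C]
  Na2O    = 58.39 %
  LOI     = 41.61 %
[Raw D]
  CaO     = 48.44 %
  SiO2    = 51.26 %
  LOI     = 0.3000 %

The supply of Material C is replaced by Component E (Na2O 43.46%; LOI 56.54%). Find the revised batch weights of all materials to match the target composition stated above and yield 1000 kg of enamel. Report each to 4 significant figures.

Revised batch per 1000 kg enamel:
  Stock A: 693.2 kg
  Ingredient B: 161.0 kg
  Component E: 84.39 kg
  Raw D: 112.9 kg
Total batch = 1051 kg; LOI loss = 51.53 kg

Values along the way appear, rounded to four significant figures, across the worked steps; all internal work carries full float precision through every step — a single rounding produces every reported result — all derived quantities (yield, the four compositions, ignition loss, net glass mass, the totals) are recomputed using the weight values per 1000 kg of glass in exact precision exactly as shown in the problem or answer text.
The oxide mass targets at 1000 kg enamel:
  Al2O3: 3.357% × 1000 = 33.57 kg
  CaO: 5.469% × 1000 = 54.69 kg
  SiO2: 85.72% × 1000 = 857.2 kg
  Na2O: 5.450% × 1000 = 54.50 kg
Verifying the oxide balance per the reported batch figures, relative to the basis at hand (delivered sums recover each target modulo rounding of the values):
  Al2O3: 693.2·0.003000 + 161.0·0.1956 = 33.57 kg (target 33.57 kg)
  CaO: 112.9·0.4844 = 54.69 kg (target 54.69 kg)
  SiO2: 693.2·0.9950 + 161.0·0.6807 + 112.9·0.5126 = 857.2 kg (target 857.2 kg)
  Na2O: 161.0·0.1107 + 84.39·0.4346 = 54.50 kg (target 54.50 kg)
The glass-mass cross-check: batch total minus LOI = 1000 kg (targets for the oxides total 1000 kg; stated basis 1000 kg — rounding explains the deltas).
Batch grand total — Σ batch = 1051 kg; the LOI term Σ batch·LOI equals 51.53 kg; yield = glass ÷ total batch = 95.10%.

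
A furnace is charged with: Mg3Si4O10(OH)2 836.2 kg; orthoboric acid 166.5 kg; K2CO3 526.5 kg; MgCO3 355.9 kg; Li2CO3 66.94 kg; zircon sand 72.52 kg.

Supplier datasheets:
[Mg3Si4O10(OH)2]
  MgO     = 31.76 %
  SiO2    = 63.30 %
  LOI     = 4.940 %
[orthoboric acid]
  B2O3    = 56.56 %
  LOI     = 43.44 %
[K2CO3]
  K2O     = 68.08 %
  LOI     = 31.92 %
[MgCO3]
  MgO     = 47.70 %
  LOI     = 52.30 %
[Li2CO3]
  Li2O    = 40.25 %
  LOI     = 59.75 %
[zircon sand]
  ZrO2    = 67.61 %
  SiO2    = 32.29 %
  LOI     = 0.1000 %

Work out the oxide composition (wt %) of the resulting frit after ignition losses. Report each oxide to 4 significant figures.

Glass mass = 1517 kg (batch 2025 − LOI 507.9).
Composition: Li2O 1.776%, B2O3 6.209%, K2O 23.63%, ZrO2 3.233%, MgO 28.70%, SiO2 36.44%

Intermediates are shown rounded off to 4 significant figures alongside each step; all internal work maintains full precision through every step — a single rounding completes each reported figure — the derived quantities (net glass mass, ignition loss, six oxide percentages, yield, the totals) are computed in full precision starting from the weights per 1517 kg of glass, as given in the problem or the answer.
Mass of each oxide from the mix:
  Li2O: 66.94·0.4025 = 26.94 kg
  B2O3: 166.5·0.5656 = 94.17 kg
  K2O: 526.5·0.6808 = 358.4 kg
  ZrO2: 72.52·0.6761 = 49.03 kg
  MgO: 836.2·0.3176 + 355.9·0.4770 = 435.3 kg
  SiO2: 836.2·0.6330 + 72.52·0.3229 = 552.7 kg
LOI: 836.2·0.04940 + 166.5·0.4344 + 526.5·0.3192 + 355.9·0.5230 + 66.94·0.5975 + 72.52·0.001000 = 507.9 kg
Resulting glass, batch − LOI: 2025 − 507.9 = 1517 kg (consistent with Σ oxide mass)
each oxide over glass, ×100, is wt %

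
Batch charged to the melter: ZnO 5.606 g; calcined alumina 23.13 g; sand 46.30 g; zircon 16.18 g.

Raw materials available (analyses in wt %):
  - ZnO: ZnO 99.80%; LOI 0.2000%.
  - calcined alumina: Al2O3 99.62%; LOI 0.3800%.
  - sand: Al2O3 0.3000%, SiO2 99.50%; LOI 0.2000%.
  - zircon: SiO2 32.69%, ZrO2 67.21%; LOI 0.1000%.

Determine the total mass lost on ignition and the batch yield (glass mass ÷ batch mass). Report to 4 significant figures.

Mid-chain values are displayed (rounded to 4 significant digits) at each printed step — the working math carries exact precision at every stage. A single rounding completes every reported figure — derived quantities, which include ignition loss, the totals, net glass mass, the yield, the four compositions, are rebuilt in exact precision, exactly as printed in problem or answer, using the weight values per 91.01 g of glass.
Ignition loss by material:
  ZnO: 5.606 × 0.002000 = 0.01121 g
  calcined alumina: 23.13 × 0.003800 = 0.08789 g
  sand: 46.30 × 0.002000 = 0.09260 g
  zircon: 16.18 × 0.001000 = 0.01618 g
Total LOI = 0.2079 g
Glass = batch − LOI = 91.22 − 0.2079 = 91.01 g

LOI loss = 0.2079 g; glass = 91.01 g; yield = 99.77%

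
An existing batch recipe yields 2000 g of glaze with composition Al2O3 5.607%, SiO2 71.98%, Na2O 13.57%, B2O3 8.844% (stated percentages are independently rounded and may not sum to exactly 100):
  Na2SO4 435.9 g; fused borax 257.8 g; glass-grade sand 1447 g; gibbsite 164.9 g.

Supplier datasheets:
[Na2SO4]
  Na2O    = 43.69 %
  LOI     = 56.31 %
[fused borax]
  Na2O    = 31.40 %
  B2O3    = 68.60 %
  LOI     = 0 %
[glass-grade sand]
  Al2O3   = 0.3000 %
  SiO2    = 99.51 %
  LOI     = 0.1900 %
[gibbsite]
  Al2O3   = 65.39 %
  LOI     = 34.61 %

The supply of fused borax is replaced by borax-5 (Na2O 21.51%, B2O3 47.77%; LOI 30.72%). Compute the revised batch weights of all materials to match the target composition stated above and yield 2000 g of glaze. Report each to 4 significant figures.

Mid-chain values are printed rounded to 4 significant figures alongside each step. Exact precision is kept all the way through. Exactly one rounding lands on each reported number; the derived quantities are computed at exact precision (the four compositions, net glass mass, the yield, ignition loss, the totals) starting from the weights for 2000 g of glass exactly as shown in problem or answer.
Oxide-by-oxide targets in 2000 g glaze:
  Al2O3: 5.607% × 2000 = 112.1 g
  SiO2: 71.98% × 2000 = 1440 g
  Na2O: 13.57% × 2000 = 271.4 g
  B2O3: 8.844% × 2000 = 176.9 g
Balance tally, oxide-wise, given the weights on record, relative to the basis at hand (oxide sums agree with the targets net of answer rounding effects):
  Al2O3: 1447·0.003000 + 164.9·0.6539 = 112.2 g (target 112.1 g)
  SiO2: 1447·0.9951 = 1440 g (target 1440 g)
  Na2O: 438.9·0.4369 + 370.3·0.2151 = 271.4 g (target 271.4 g)
  B2O3: 370.3·0.4777 = 176.9 g (target 176.9 g)
Consistency of the glass mass: Σ batch − LOI loss = 2000 g (the targets, summed, come to 2000 g; versus the stated basis of 2000 g — differing by rounding only).
Total batch = Σ batch = 2421 g; ignition loss, Σ(batch × LOI) = 420.7 g; yield: glass divided by total = 82.62%.

Revised batch per 2000 g glaze:
  Na2SO4: 438.9 g
  borax-5: 370.3 g
  glass-grade sand: 1447 g
  gibbsite: 164.9 g
Total batch = 2421 g; LOI loss = 420.7 g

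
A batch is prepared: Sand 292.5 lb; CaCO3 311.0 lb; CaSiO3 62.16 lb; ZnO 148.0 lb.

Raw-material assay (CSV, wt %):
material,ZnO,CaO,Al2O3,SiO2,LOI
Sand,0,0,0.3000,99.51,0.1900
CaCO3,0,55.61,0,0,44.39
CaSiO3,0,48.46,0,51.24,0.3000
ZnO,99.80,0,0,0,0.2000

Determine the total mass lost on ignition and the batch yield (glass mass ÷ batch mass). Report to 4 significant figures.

LOI loss = 139.1 lb; glass = 674.6 lb; yield = 82.91%

Rounding to 4 significant digits extends to each in-between result as shown — full precision is held in every operation; a single rounding produces every reported figure; all derived quantities are recomputed in full float precision (LOI, net glass mass, four oxide percentages, yield, totals) using the weight values on 674.6 lb of glass as set out in the question or the answer.
Ignition loss by material:
  Sand: 292.5 × 0.001900 = 0.5557 lb
  CaCO3: 311.0 × 0.4439 = 138.1 lb
  CaSiO3: 62.16 × 0.003000 = 0.1865 lb
  ZnO: 148.0 × 0.002000 = 0.2960 lb
Total LOI = 139.1 lb
Glass = batch − LOI = 813.7 − 139.1 = 674.6 lb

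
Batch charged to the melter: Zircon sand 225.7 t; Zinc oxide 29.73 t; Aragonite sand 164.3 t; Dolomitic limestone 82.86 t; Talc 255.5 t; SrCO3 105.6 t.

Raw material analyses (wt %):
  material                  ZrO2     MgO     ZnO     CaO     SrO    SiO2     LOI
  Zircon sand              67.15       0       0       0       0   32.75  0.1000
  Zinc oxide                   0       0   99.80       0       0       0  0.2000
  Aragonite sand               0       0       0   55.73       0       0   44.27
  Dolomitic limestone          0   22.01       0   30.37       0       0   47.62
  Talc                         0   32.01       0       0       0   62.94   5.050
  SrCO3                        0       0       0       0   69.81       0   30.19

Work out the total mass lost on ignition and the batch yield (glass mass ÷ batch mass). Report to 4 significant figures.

The whole derivation carries exact precision from first step to last; values along the way are shown (rounded to 4 significant figures) across the worked steps; a single rounding completes every reported value; all derived quantities are computed at exact precision (glass mass, six oxide percentages, the yield, ignition loss, the totals) from the batch weights per 706.4 t of glass precisely as stated by the problem or answer text.
LOI of each material in turn:
  Zircon sand: 225.7 × 0.001000 = 0.2257 t
  Zinc oxide: 29.73 × 0.002000 = 0.05946 t
  Aragonite sand: 164.3 × 0.4427 = 72.74 t
  Dolomitic limestone: 82.86 × 0.4762 = 39.46 t
  Talc: 255.5 × 0.05050 = 12.90 t
  SrCO3: 105.6 × 0.3019 = 31.88 t
Total LOI = 157.3 t
Glass = batch − LOI = 863.7 − 157.3 = 706.4 t

LOI loss = 157.3 t; glass = 706.4 t; yield = 81.79%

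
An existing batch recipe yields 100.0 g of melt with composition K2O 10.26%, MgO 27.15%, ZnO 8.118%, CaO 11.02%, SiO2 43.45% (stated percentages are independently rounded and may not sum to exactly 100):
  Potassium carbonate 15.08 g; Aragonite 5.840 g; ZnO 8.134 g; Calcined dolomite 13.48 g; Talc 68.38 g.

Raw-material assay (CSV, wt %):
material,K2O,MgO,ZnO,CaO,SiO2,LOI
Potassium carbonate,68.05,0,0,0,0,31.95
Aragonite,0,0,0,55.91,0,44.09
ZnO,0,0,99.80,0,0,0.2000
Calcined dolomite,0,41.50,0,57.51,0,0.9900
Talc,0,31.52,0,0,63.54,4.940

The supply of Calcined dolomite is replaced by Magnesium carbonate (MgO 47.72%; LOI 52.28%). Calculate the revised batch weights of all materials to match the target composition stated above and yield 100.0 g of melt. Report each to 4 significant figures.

Revised batch per 100.0 g melt:
  Potassium carbonate: 15.08 g
  Aragonite: 19.71 g
  ZnO: 8.134 g
  Magnesium carbonate: 11.73 g
  Talc: 68.38 g
Total batch = 123.0 g; LOI loss = 23.03 g

Working values are shown (rounded to 4 significant digits) alongside each step. Each numeric step keeps full float precision from start to finish — exactly one rounding goes into each reported result — all derived quantities (yield, ignition loss, net glass mass, the five compositions, the totals) are rebuilt from the weighed amounts at 100.0 g of glass in full float precision, as written in either problem or answer.
The oxide mass targets at 100.0 g melt:
  K2O: 10.26% × 100.0 = 10.26 g
  MgO: 27.15% × 100.0 = 27.15 g
  ZnO: 8.118% × 100.0 = 8.118 g
  CaO: 11.02% × 100.0 = 11.02 g
  SiO2: 43.45% × 100.0 = 43.45 g
Sums-versus-targets review on the weights just shown, at the basis given (summed amounts equal target values net of answer rounding effects):
  K2O: 15.08·0.6805 = 10.26 g (target 10.26 g)
  MgO: 11.73·0.4772 + 68.38·0.3152 = 27.15 g (target 27.15 g)
  ZnO: 8.134·0.9980 = 8.118 g (target 8.118 g)
  CaO: 19.71·0.5591 = 11.02 g (target 11.02 g)
  SiO2: 68.38·0.6354 = 43.45 g (target 43.45 g)
Glass-mass sanity pass: batch Σ − ignition loss = 100.0 g (oxide target masses add up to 100.0 g; versus the stated basis of 100.0 g — a pure rounding effect).
Total batch = Σ batch = 123.0 g; the LOI term Σ batch·LOI equals 23.03 g; yield: glass divided by total = 81.28%.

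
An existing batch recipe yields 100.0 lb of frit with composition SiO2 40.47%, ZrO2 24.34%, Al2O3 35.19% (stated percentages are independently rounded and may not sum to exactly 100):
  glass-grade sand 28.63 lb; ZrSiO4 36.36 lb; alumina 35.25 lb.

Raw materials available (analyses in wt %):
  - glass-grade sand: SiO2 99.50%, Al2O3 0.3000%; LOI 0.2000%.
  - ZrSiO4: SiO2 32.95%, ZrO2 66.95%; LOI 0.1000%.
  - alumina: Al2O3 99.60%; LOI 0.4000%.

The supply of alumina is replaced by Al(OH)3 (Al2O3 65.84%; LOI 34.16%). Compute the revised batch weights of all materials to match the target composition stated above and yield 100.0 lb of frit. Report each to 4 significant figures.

Revised batch per 100.0 lb frit:
  glass-grade sand: 28.63 lb
  ZrSiO4: 36.36 lb
  Al(OH)3: 53.32 lb
Total batch = 118.3 lb; LOI loss = 18.31 lb

Intermediates appear, rounded to four significant figures, at each printed step; the working math runs at full float precision from start to finish — each reported value undergoes a single rounding — derived quantities are computed at full float precision (the three compositions, totals, the yield, LOI, net glass mass) from the batch weights per 100.0 lb of glass as they appear in the question or the answer.
Oxide-by-oxide targets in 100.0 lb frit:
  SiO2: 40.47% × 100.0 = 40.47 lb
  ZrO2: 24.34% × 100.0 = 24.34 lb
  Al2O3: 35.19% × 100.0 = 35.19 lb
Sums-versus-targets review working from each reported weight, versus the basis set out (target by target, the sums agree given rounding of the digits):
  SiO2: 28.63·0.9950 + 36.36·0.3295 = 40.47 lb (target 40.47 lb)
  ZrO2: 36.36·0.6695 = 24.34 lb (target 24.34 lb)
  Al2O3: 28.63·0.003000 + 53.32·0.6584 = 35.19 lb (target 35.19 lb)
Glass-mass closure: the batch minus its LOI: 100.0 lb (the Σ of target masses is 100.0 lb; versus the stated basis of 100.0 lb — rounding explains the deltas).
Adding the batch up: Σ batch = 118.3 lb; LOI removed, Σ of batch·LOI: 18.31 lb; yield: glass divided by total = 84.53%.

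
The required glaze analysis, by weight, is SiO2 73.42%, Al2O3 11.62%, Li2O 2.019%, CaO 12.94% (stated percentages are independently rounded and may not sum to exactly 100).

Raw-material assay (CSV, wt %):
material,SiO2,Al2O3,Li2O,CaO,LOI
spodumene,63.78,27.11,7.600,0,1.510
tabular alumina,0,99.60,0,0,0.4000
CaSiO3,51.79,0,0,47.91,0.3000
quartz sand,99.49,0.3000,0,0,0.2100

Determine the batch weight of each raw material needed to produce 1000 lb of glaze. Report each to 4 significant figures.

Batch per 1000 lb glaze:
  spodumene: 265.7 lb
  tabular alumina: 43.07 lb
  CaSiO3: 270.1 lb
  quartz sand: 427.1 lb
Total batch = 1006 lb; LOI loss = 5.892 lb; yield = 99.41%

The working math carries full precision in all steps. In-progress results appear (rounded to four significant digits) when written out — each reported value takes a single rounding. The derived quantities, which include the four compositions, totals, the yield, net glass mass, LOI, are computed in exact precision, as quoted within the problem or the answer, starting from the weights at 1000 lb of glass.
The oxide mass targets at 1000 lb glaze:
  SiO2: 73.42% × 1000 = 734.2 lb
  Al2O3: 11.62% × 1000 = 116.2 lb
  Li2O: 2.019% × 1000 = 20.19 lb
  CaO: 12.94% × 1000 = 129.4 lb
Mass-balance tally per oxide on the weights just shown, against the basis in use (summed amounts equal target values within answer rounding):
  SiO2: 265.7·0.6378 + 270.1·0.5179 + 427.1·0.9949 = 734.3 lb (target 734.2 lb)
  Al2O3: 265.7·0.2711 + 43.07·0.9960 + 427.1·0.003000 = 116.2 lb (target 116.2 lb)
  Li2O: 265.7·0.07600 = 20.19 lb (target 20.19 lb)
  CaO: 270.1·0.4791 = 129.4 lb (target 129.4 lb)
Glass mass check: batch total minus LOI = 1000 lb (the Σ of target masses is 1000 lb; with the basis standing at 1000 lb — any gap is answer rounding).
Adding the batch up: Σ batch = 1006 lb; loss to ignition Σ batch·LOI = 5.892 lb; glass ÷ batch gives a yield of 99.41%.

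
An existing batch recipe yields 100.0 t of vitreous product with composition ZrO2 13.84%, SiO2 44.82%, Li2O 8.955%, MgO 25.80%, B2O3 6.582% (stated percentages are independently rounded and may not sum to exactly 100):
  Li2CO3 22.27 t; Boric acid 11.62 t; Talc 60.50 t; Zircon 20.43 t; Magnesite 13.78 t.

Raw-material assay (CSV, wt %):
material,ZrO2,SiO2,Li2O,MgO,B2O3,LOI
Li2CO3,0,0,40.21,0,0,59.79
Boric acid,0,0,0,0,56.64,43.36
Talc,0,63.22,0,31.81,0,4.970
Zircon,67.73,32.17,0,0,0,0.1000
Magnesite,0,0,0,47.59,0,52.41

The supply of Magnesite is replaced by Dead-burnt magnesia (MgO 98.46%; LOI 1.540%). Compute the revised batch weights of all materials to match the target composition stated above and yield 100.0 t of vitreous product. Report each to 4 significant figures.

Each numeric step runs at exact precision end to end. In-progress results are displayed, with 4-significant-digit rounding, alongside each step. Every reported number is rounded once only. Derived quantities (ignition loss, the totals, yield, the five compositions, glass mass) are recomputed at full float precision using the weight values on 100.0 t of glass, as quoted within the problem or answer text.
Oxide-by-oxide targets in 100.0 t vitreous product:
  ZrO2: 13.84% × 100.0 = 13.84 t
  SiO2: 44.82% × 100.0 = 44.82 t
  Li2O: 8.955% × 100.0 = 8.955 t
  MgO: 25.80% × 100.0 = 25.80 t
  B2O3: 6.582% × 100.0 = 6.582 t
Per-oxide balance check applying the batch weights above, on the stated basis (sum by sum, the targets are met within answer rounding):
  ZrO2: 20.43·0.6773 = 13.84 t (target 13.84 t)
  SiO2: 60.50·0.6322 + 20.43·0.3217 = 44.82 t (target 44.82 t)
  Li2O: 22.27·0.4021 = 8.955 t (target 8.955 t)
  MgO: 60.50·0.3181 + 6.658·0.9846 = 25.80 t (target 25.80 t)
  B2O3: 11.62·0.5664 = 6.582 t (target 6.582 t)
Auditing the glass mass value: total charge less LOI = 99.99 t (the targets, summed, come to 100.0 t; with the basis standing at 100.0 t — deltas are rounding alone).
Whole-batch sum: Σ batch = 121.5 t; LOI removed, Σ of batch·LOI: 21.48 t; yield, glass over the total, = 82.31%.

Revised batch per 100.0 t vitreous product:
  Li2CO3: 22.27 t
  Boric acid: 11.62 t
  Talc: 60.50 t
  Zircon: 20.43 t
  Dead-burnt magnesia: 6.658 t
Total batch = 121.5 t; LOI loss = 21.48 t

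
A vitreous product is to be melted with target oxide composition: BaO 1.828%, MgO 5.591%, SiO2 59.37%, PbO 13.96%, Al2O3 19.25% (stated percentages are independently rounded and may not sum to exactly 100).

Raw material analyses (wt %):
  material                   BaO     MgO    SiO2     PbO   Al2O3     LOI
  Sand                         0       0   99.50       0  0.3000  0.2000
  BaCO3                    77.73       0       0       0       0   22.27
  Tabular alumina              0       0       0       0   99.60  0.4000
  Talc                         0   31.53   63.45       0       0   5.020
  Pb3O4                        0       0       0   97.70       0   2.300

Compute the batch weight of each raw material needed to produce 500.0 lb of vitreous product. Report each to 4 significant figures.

Batch per 500.0 lb vitreous product:
  Sand: 241.8 lb
  BaCO3: 11.76 lb
  Tabular alumina: 95.91 lb
  Talc: 88.66 lb
  Pb3O4: 71.44 lb
Total batch = 509.6 lb; LOI loss = 9.580 lb; yield = 98.12%

In-progress results appear (rounded to four significant figures) within the worked lines; exact precision is kept in every operation; every reported number is rounded a single time; derived quantities (glass mass, the yield, five oxide percentages, ignition loss, the totals) are carried in exact precision starting from the weights on 500.0 lb of glass, as set out in the problem or the answer.
Per-oxide target masses for 500.0 lb vitreous product:
  BaO: 1.828% × 500.0 = 9.140 lb
  MgO: 5.591% × 500.0 = 27.96 lb
  SiO2: 59.37% × 500.0 = 296.8 lb
  PbO: 13.96% × 500.0 = 69.80 lb
  Al2O3: 19.25% × 500.0 = 96.25 lb
Verifying the oxide balance using the reported weights, relative to the basis at hand (target by target, the sums agree modulo rounding of the values):
  BaO: 11.76·0.7773 = 9.141 lb (target 9.140 lb)
  MgO: 88.66·0.3153 = 27.95 lb (target 27.96 lb)
  SiO2: 241.8·0.9950 + 88.66·0.6345 = 296.8 lb (target 296.8 lb)
  PbO: 71.44·0.9770 = 69.80 lb (target 69.80 lb)
  Al2O3: 241.8·0.003000 + 95.91·0.9960 = 96.25 lb (target 96.25 lb)
Consistency of the glass mass: Σ batch − LOI loss = 500.0 lb (the Σ of target masses is 500.0 lb; the stated basis being 500.0 lb — differing by rounding only).
Summing the batch: Σ batch = 509.6 lb; ignition loss, Σ(batch × LOI) = 9.580 lb; glass ÷ batch gives a yield of 98.12%.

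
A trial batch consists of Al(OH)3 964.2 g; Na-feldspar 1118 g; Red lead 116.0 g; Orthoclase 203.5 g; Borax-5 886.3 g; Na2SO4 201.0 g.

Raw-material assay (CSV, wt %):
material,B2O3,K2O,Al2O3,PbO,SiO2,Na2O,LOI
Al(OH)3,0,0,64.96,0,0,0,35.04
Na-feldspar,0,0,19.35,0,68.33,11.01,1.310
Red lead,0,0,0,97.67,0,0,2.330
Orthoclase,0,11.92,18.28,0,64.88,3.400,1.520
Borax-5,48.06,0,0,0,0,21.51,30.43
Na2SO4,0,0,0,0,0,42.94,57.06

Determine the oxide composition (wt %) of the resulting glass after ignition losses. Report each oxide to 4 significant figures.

Working values appear (rounded to 4 significant figures) across the worked steps. All internal work holds full float precision all the way through. Each reported figure carries a single rounding. The derived quantities (glass mass, six oxide percentages, yield, the totals, LOI) are carried in full precision from the batch weights for 2746 g of glass, as written in question or answer.
Delivered oxide masses:
  B2O3: 886.3·0.4806 = 426.0 g
  K2O: 203.5·0.1192 = 24.26 g
  Al2O3: 964.2·0.6496 + 1118·0.1935 + 203.5·0.1828 = 879.9 g
  PbO: 116.0·0.9767 = 113.3 g
  SiO2: 1118·0.6833 + 203.5·0.6488 = 896.0 g
  Na2O: 1118·0.1101 + 203.5·0.03400 + 886.3·0.2151 + 201.0·0.4294 = 407.0 g
LOI: 964.2·0.3504 + 1118·0.01310 + 116.0·0.02330 + 203.5·0.01520 + 886.3·0.3043 + 201.0·0.5706 = 742.7 g
Resulting glass, batch − LOI: 3489 − 742.7 = 2746 g (equal to the oxide-mass sum)
wt % = oxide mass / glass mass × 100

Glass mass = 2746 g (batch 3489 − LOI 742.7).
Composition: B2O3 15.51%, K2O 0.8833%, Al2O3 32.04%, PbO 4.125%, SiO2 32.62%, Na2O 14.82%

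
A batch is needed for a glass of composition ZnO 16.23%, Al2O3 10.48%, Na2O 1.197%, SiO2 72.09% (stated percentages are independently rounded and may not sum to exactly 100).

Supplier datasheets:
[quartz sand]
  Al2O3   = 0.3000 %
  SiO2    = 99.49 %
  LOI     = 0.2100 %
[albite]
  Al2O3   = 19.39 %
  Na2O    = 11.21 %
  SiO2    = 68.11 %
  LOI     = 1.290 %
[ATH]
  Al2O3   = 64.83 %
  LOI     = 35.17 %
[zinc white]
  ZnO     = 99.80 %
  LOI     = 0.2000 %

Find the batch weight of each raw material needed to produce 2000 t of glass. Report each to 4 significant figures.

Batch per 2000 t glass:
  quartz sand: 1303 t
  albite: 213.6 t
  ATH: 253.4 t
  zinc white: 325.3 t
Total batch = 2095 t; LOI loss = 95.26 t; yield = 95.45%

Intermediates are printed (rounded to 4 significant figures) in the printout — exact precision is held in every operation — every reported figure is rounded exactly once — derived quantities (yield, net glass mass, the four compositions, LOI, totals) are carried at full float precision starting from the weights per 2000 t of glass, precisely as stated by problem or answer.
Target oxide masses per 2000 t glass:
  ZnO: 16.23% × 2000 = 324.6 t
  Al2O3: 10.48% × 2000 = 209.6 t
  Na2O: 1.197% × 2000 = 23.94 t
  SiO2: 72.09% × 2000 = 1442 t
Oxide-by-oxide audit with the batch weights as given, at the basis given (every target is met by its sum modulo rounding of the values):
  ZnO: 325.3·0.9980 = 324.6 t (target 324.6 t)
  Al2O3: 1303·0.003000 + 213.6·0.1939 + 253.4·0.6483 = 209.6 t (target 209.6 t)
  Na2O: 213.6·0.1121 = 23.94 t (target 23.94 t)
  SiO2: 1303·0.9949 + 213.6·0.6811 = 1442 t (target 1442 t)
Glass-mass sanity pass: whole batch net of LOI = 2000 t (per-oxide target masses sum to 2000 t; basis as stated: 2000 t — rounding explains the deltas).
Adding the batch up: Σ batch = 2095 t; LOI loss = Σ batch·LOI = 95.26 t; the yield ratio, glass ÷ batch: 95.45%.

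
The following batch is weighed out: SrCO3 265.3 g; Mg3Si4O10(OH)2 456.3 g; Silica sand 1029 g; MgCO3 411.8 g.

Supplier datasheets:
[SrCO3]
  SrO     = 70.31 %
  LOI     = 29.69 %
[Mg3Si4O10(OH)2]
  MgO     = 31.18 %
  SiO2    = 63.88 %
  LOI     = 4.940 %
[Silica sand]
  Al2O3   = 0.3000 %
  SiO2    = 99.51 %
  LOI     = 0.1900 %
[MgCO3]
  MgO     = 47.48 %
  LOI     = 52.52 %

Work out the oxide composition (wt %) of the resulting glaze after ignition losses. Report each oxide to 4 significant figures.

Rounding to 4 significant figures applies to every intermediate as shown. Each numeric step keeps full precision in all steps — every reported figure is rounded exactly once; derived quantities are recomputed at full precision (totals, four oxide percentages, yield, net glass mass, LOI) from the batch weights for 1843 g of glass, as given in either problem or answer.
What the batch supplies per oxide:
  Al2O3: 1029·0.003000 = 3.087 g
  SrO: 265.3·0.7031 = 186.5 g
  MgO: 456.3·0.3118 + 411.8·0.4748 = 337.8 g
  SiO2: 456.3·0.6388 + 1029·0.9951 = 1315 g
LOI: 265.3·0.2969 + 456.3·0.04940 + 1029·0.001900 + 411.8·0.5252 = 319.5 g
Net of LOI, the glass mass = 2162 − 319.5 = 1843 g (= Σ oxide masses)
wt %: oxide over glass, times 100

Glass mass = 1843 g (batch 2162 − LOI 319.5).
Composition: Al2O3 0.1675%, SrO 10.12%, MgO 18.33%, SiO2 71.38%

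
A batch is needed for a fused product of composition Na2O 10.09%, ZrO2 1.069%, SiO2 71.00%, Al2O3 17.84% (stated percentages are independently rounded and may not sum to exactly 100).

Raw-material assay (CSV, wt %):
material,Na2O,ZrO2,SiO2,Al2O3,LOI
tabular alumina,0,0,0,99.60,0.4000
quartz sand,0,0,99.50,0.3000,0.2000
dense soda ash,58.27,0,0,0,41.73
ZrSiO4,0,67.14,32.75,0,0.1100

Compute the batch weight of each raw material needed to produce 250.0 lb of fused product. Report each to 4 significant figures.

The intermediate values are shown rounded to 4 significant digits within the worked lines. The whole derivation keeps exact precision end to end — a single rounding yields each reported figure; derived quantities, including totals, ignition loss, the four compositions, glass mass, yield, are carried starting from the weights for 250.0 lb of glass at full precision, exactly as printed in the question or the answer.
Per-oxide target masses for 250.0 lb fused product:
  Na2O: 10.09% × 250.0 = 25.22 lb
  ZrO2: 1.069% × 250.0 = 2.672 lb
  SiO2: 71.00% × 250.0 = 177.5 lb
  Al2O3: 17.84% × 250.0 = 44.60 lb
Balance tally, oxide-wise, per the reported batch figures, relative to the basis at hand (every target is met by its sum exact up to rounding of places):
  Na2O: 43.29·0.5827 = 25.23 lb (target 25.22 lb)
  ZrO2: 3.980·0.6714 = 2.672 lb (target 2.672 lb)
  SiO2: 177.1·0.9950 + 3.980·0.3275 = 177.5 lb (target 177.5 lb)
  Al2O3: 44.25·0.9960 + 177.1·0.003000 = 44.60 lb (target 44.60 lb)
Glass mass check: the batch minus its LOI: 250.0 lb (the targets, summed, come to 250.0 lb; stated basis 250.0 lb — differing by rounding only).
Total batch = Σ batch = 268.6 lb; LOI removed, Σ of batch·LOI: 18.60 lb; yield: glass divided by total = 93.08%.

Batch per 250.0 lb fused product:
  tabular alumina: 44.25 lb
  quartz sand: 177.1 lb
  dense soda ash: 43.29 lb
  ZrSiO4: 3.980 lb
Total batch = 268.6 lb; LOI loss = 18.60 lb; yield = 93.08%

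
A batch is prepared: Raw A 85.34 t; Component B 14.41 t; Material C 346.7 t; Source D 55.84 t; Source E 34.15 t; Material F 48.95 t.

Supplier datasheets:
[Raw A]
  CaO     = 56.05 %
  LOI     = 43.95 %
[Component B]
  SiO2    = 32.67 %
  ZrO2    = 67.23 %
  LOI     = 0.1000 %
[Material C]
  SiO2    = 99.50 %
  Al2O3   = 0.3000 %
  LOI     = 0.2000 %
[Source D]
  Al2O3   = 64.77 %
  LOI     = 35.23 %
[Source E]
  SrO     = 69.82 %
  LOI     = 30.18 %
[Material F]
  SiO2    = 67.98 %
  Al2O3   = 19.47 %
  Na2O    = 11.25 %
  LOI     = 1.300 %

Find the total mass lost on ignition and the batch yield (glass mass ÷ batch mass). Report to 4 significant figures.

Working values are printed, rounded to 4 significant digits, alongside each step. The whole derivation runs at full precision through the solve — exactly one rounding is applied to every reported result — the derived quantities are computed in full precision (totals, yield, six oxide percentages, glass mass, LOI) using the weight values on 516.6 t of glass, exactly as printed in problem or answer.
Material-by-material LOI:
  Raw A: 85.34 × 0.4395 = 37.51 t
  Component B: 14.41 × 0.001000 = 0.01441 t
  Material C: 346.7 × 0.002000 = 0.6934 t
  Source D: 55.84 × 0.3523 = 19.67 t
  Source E: 34.15 × 0.3018 = 10.31 t
  Material F: 48.95 × 0.01300 = 0.6363 t
Total LOI = 68.83 t
Glass = batch − LOI = 585.4 − 68.83 = 516.6 t

LOI loss = 68.83 t; glass = 516.6 t; yield = 88.24%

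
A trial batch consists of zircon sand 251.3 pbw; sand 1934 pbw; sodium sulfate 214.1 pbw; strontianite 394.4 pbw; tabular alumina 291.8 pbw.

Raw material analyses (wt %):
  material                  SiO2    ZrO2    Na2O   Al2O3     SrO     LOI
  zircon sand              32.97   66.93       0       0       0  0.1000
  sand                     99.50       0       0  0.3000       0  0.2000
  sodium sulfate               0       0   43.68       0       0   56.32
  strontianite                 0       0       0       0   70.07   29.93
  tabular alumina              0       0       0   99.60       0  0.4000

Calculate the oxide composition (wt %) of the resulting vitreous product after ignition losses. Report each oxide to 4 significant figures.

Glass mass = 2842 pbw (batch 3086 − LOI 243.9).
Composition: SiO2 70.63%, ZrO2 5.919%, Na2O 3.291%, Al2O3 10.43%, SrO 9.725%

Mid-chain values appear, rounded to four significant digits, within the worked lines; exact precision is kept throughout — every reported number takes a single rounding; derived quantities (the totals, glass mass, five oxide percentages, yield, ignition loss) are recomputed from the weighed amounts for 2842 pbw of glass in full precision as set out in either problem or answer.
Per-oxide mass from batch:
  SiO2: 251.3·0.3297 + 1934·0.9950 = 2007 pbw
  ZrO2: 251.3·0.6693 = 168.2 pbw
  Na2O: 214.1·0.4368 = 93.52 pbw
  Al2O3: 1934·0.003000 + 291.8·0.9960 = 296.4 pbw
  SrO: 394.4·0.7007 = 276.4 pbw
LOI: 251.3·0.001000 + 1934·0.002000 + 214.1·0.5632 + 394.4·0.2993 + 291.8·0.004000 = 243.9 pbw
batch − LOI leaves glass = 3086 − 243.9 = 2842 pbw (equal to the oxide-mass sum)
oxide / glass × 100 gives the wt %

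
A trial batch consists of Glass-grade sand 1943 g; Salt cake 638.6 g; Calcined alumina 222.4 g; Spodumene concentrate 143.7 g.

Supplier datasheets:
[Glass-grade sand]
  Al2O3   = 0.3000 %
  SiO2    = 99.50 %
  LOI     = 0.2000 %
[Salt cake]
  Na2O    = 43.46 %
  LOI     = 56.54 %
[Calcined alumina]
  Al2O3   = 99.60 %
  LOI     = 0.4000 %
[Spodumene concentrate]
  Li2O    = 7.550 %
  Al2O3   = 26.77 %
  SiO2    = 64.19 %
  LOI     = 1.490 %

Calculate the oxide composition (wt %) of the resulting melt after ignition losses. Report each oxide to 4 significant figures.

Working values appear (rounded to 4 significant figures) in the printout. Every computation runs at full precision at each step. A single rounding yields every reported number — derived quantities, including net glass mass, totals, the four compositions, ignition loss, the yield, are recomputed using the weight values on 2580 g of glass at exact precision, as written in question or answer.
Oxide-by-oxide delivered mass:
  Li2O: 143.7·0.07550 = 10.85 g
  Al2O3: 1943·0.003000 + 222.4·0.9960 + 143.7·0.2677 = 265.8 g
  Na2O: 638.6·0.4346 = 277.5 g
  SiO2: 1943·0.9950 + 143.7·0.6419 = 2026 g
LOI: 1943·0.002000 + 638.6·0.5654 + 222.4·0.004000 + 143.7·0.01490 = 368.0 g
batch − LOI leaves glass = 2948 − 368.0 = 2580 g (the oxide masses sum to this)
percent by weight: oxide/glass ×100

Glass mass = 2580 g (batch 2948 − LOI 368.0).
Composition: Li2O 0.4206%, Al2O3 10.30%, Na2O 10.76%, SiO2 78.52%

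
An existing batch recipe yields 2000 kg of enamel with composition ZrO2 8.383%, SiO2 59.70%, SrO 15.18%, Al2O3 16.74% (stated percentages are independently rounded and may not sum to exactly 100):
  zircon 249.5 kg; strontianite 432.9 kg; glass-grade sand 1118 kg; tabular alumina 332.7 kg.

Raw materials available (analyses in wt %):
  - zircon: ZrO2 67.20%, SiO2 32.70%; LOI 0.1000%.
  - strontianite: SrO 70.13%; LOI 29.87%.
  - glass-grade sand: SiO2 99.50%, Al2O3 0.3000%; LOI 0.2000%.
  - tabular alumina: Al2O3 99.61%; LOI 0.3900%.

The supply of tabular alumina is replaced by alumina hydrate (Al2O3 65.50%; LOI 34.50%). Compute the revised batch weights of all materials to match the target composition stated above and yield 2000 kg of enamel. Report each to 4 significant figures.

Mid-chain values are printed rounded to four significant digits between the steps; the whole derivation keeps full precision from start to finish; each reported result is rounded once only; the derived quantities, which include LOI, the four compositions, the yield, net glass mass, totals, are rebuilt in full float precision, as they appear in the problem or the answer, from the weighed amounts for 2000 kg of glass.
The oxide mass targets at 2000 kg enamel:
  ZrO2: 8.383% × 2000 = 167.7 kg
  SiO2: 59.70% × 2000 = 1194 kg
  SrO: 15.18% × 2000 = 303.6 kg
  Al2O3: 16.74% × 2000 = 334.8 kg
Balance tally, oxide-wise, applying the batch weights above, under the basis named above (target by target, the sums agree inside rounding margins):
  ZrO2: 249.5·0.6720 = 167.7 kg (target 167.7 kg)
  SiO2: 249.5·0.3270 + 1118·0.9950 = 1194 kg (target 1194 kg)
  SrO: 432.9·0.7013 = 303.6 kg (target 303.6 kg)
  Al2O3: 1118·0.003000 + 506.0·0.6550 = 334.8 kg (target 334.8 kg)
Auditing the glass mass value: whole batch net of LOI = 2000 kg (targets for the oxides total 2000 kg; the stated basis being 2000 kg — a pure rounding effect).
Batch grand total — Σ batch = 2306 kg; the LOI term Σ batch·LOI equals 306.4 kg; the yield ratio, glass ÷ batch: 86.72%.

Revised batch per 2000 kg enamel:
  zircon: 249.5 kg
  strontianite: 432.9 kg
  glass-grade sand: 1118 kg
  alumina hydrate: 506.0 kg
Total batch = 2306 kg; LOI loss = 306.4 kg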